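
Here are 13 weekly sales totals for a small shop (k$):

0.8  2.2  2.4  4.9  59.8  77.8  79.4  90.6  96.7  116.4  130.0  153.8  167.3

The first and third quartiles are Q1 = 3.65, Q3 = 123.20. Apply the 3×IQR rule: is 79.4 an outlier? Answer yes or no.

IQR = Q3 − Q1 = 123.20 − 3.65 = 119.55.
Lower fence = Q1 − 3·IQR = 3.65 − 358.65 = -355.00.
Upper fence = Q3 + 3·IQR = 123.20 + 358.65 = 481.85.
79.4 lies within [-355.00, 481.85].

no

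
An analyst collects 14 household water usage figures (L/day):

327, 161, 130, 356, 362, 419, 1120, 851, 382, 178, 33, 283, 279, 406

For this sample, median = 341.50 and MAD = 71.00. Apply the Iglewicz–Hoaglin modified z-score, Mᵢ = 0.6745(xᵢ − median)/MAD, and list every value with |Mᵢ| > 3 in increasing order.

|Mᵢ| > 3 ⇔ |xᵢ − 341.50| > 3·71.00/0.6745 = 315.79.
So outliers lie outside [25.71, 657.29].
851: M = 4.84 → outlier.
1120: M = 7.40 → outlier.

851, 1120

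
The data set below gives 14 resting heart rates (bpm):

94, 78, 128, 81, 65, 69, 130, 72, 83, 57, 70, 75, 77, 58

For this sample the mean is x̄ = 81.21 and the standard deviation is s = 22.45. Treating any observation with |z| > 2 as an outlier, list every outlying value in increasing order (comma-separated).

128, 130

Cutoffs at x̄ ± 2s: 81.21 ± 2·22.45 = [36.31, 126.11].
128: z = 2.08, |z| > 2 → outlier.
130: z = 2.17, |z| > 2 → outlier.
Every other value lies within [36.31, 126.11].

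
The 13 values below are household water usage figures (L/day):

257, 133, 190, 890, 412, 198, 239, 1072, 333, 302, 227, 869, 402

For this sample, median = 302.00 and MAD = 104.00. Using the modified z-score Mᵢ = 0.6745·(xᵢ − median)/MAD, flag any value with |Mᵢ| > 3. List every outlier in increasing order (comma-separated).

|Mᵢ| > 3 ⇔ |xᵢ − 302.00| > 3·104.00/0.6745 = 462.56.
So outliers lie outside [-160.56, 764.56].
869: M = 3.68 → outlier.
890: M = 3.81 → outlier.
1072: M = 4.99 → outlier.

869, 890, 1072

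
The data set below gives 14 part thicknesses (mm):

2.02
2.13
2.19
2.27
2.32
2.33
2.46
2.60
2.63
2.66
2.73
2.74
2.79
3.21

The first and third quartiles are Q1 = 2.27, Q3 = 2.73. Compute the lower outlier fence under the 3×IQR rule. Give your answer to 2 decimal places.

0.89

IQR = Q3 − Q1 = 2.73 − 2.27 = 0.46.
Lower fence = Q1 − 3·IQR = 2.27 − 1.38 = 0.89.
Upper fence = Q3 + 3·IQR = 2.73 + 1.38 = 4.11.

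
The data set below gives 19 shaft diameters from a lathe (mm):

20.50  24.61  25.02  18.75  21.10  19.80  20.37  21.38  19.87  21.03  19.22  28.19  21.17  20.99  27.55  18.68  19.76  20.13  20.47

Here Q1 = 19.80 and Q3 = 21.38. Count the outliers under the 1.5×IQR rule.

IQR = 1.58; fences at 19.80 − 2.37 = 17.43 and 21.38 + 2.37 = 23.75.
Outside the cutoffs: 24.61, 25.02, 27.55, 28.19.

4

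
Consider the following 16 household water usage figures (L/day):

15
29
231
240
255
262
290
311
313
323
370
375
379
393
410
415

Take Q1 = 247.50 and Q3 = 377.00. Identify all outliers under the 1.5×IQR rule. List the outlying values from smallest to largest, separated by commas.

15, 29

IQR = Q3 − Q1 = 377.00 − 247.50 = 129.50.
Lower fence = Q1 − 1.5·IQR = 247.50 − 194.25 = 53.25.
Upper fence = Q3 + 1.5·IQR = 377.00 + 194.25 = 571.25.
15 < 53.25 → outlier.
29 < 53.25 → outlier.
All remaining values lie within [53.25, 571.25].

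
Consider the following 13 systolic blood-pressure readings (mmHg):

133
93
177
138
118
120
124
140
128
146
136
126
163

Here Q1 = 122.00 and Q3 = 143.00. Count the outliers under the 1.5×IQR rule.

IQR = 21.00; fences at 122.00 − 31.50 = 90.50 and 143.00 + 31.50 = 174.50.
Outside the cutoffs: 177.

1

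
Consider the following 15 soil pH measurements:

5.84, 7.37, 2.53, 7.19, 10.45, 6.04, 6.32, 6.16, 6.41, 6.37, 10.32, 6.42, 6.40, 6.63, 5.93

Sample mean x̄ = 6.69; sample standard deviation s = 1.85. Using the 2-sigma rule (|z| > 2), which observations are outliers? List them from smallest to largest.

Cutoffs at x̄ ± 2s: 6.69 ± 2·1.85 = [2.99, 10.39].
2.53: z = -2.25, |z| > 2 → outlier.
10.45: z = 2.03, |z| > 2 → outlier.
Every other value lies within [2.99, 10.39].

2.53, 10.45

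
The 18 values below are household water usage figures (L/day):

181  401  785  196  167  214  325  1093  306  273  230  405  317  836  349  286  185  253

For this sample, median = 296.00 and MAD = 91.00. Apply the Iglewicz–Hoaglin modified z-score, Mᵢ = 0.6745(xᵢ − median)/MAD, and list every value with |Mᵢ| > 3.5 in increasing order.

785, 836, 1093

|Mᵢ| > 3.5 ⇔ |xᵢ − 296.00| > 3.5·91.00/0.6745 = 472.20.
So outliers lie outside [-176.20, 768.20].
785: M = 3.62 → outlier.
836: M = 4.00 → outlier.
1093: M = 5.91 → outlier.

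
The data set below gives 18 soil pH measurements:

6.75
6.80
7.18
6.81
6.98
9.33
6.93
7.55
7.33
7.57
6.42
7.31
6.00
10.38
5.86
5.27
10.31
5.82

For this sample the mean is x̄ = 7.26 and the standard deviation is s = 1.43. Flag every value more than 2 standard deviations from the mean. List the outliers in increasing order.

Cutoffs at x̄ ± 2s: 7.26 ± 2·1.43 = [4.40, 10.12].
10.31: z = 2.13, |z| > 2 → outlier.
10.38: z = 2.18, |z| > 2 → outlier.
Every other value lies within [4.40, 10.12].

10.31, 10.38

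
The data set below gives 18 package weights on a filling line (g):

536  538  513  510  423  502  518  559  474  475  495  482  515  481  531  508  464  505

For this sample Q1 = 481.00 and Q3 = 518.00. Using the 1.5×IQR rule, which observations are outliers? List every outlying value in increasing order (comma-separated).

423

IQR = Q3 − Q1 = 518.00 − 481.00 = 37.00.
Lower fence = Q1 − 1.5·IQR = 481.00 − 55.50 = 425.50.
Upper fence = Q3 + 1.5·IQR = 518.00 + 55.50 = 573.50.
423 < 425.50 → outlier.
All remaining values lie within [425.50, 573.50].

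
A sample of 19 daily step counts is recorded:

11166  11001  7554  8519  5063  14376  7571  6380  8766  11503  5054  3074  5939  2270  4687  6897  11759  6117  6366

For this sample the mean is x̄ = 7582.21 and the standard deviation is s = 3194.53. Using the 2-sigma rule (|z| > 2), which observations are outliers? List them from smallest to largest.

14376

Cutoffs at x̄ ± 2s: 7582.21 ± 2·3194.53 = [1193.15, 13971.27].
14376: z = 2.13, |z| > 2 → outlier.
Every other value lies within [1193.15, 13971.27].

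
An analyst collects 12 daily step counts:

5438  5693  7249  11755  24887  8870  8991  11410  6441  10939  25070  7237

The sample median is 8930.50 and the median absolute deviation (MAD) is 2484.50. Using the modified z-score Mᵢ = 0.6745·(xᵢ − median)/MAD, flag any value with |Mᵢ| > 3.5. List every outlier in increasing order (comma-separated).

|Mᵢ| > 3.5 ⇔ |xᵢ − 8930.50| > 3.5·2484.50/0.6745 = 12892.14.
So outliers lie outside [-3961.64, 21822.64].
24887: M = 4.33 → outlier.
25070: M = 4.38 → outlier.

24887, 25070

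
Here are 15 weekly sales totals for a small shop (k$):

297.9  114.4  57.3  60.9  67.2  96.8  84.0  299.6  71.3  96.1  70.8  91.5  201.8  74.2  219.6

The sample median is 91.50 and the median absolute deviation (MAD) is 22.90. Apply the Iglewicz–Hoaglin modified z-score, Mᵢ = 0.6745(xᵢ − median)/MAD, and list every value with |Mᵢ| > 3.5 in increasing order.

219.6, 297.9, 299.6

|Mᵢ| > 3.5 ⇔ |xᵢ − 91.50| > 3.5·22.90/0.6745 = 118.83.
So outliers lie outside [-27.33, 210.33].
219.6: M = 3.77 → outlier.
297.9: M = 6.08 → outlier.
299.6: M = 6.13 → outlier.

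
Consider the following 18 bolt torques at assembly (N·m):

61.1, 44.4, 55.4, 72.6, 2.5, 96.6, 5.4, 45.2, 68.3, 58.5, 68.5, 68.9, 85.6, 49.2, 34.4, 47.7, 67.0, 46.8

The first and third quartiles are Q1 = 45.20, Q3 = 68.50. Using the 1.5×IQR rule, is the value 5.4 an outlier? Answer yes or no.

IQR = Q3 − Q1 = 68.50 − 45.20 = 23.30.
Lower fence = Q1 − 1.5·IQR = 45.20 − 34.95 = 10.25.
Upper fence = Q3 + 1.5·IQR = 68.50 + 34.95 = 103.45.
5.4 lies below the lower fence.

yes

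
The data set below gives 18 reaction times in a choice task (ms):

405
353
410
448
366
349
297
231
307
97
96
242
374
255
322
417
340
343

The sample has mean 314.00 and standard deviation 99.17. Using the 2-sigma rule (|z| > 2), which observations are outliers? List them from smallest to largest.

Cutoffs at x̄ ± 2s: 314.00 ± 2·99.17 = [115.66, 512.34].
96: z = -2.20, |z| > 2 → outlier.
97: z = -2.19, |z| > 2 → outlier.
Every other value lies within [115.66, 512.34].

96, 97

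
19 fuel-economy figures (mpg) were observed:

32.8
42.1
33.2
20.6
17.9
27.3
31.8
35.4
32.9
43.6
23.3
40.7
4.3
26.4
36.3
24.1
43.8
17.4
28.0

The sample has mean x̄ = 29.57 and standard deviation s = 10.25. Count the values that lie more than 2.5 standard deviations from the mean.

0

Cutoffs: x̄ ± 2.5s = [3.945, 55.195].
Every value lies within the cutoffs.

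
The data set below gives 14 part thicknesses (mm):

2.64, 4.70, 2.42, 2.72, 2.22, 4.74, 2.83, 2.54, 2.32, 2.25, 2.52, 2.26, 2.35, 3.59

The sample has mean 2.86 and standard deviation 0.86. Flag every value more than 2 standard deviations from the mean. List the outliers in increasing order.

4.70, 4.74

Cutoffs at x̄ ± 2s: 2.86 ± 2·0.86 = [1.14, 4.58].
4.70: z = 2.14, |z| > 2 → outlier.
4.74: z = 2.19, |z| > 2 → outlier.
Every other value lies within [1.14, 4.58].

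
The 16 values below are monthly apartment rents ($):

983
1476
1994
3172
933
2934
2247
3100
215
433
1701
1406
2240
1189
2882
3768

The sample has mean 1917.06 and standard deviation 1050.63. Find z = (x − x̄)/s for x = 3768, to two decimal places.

z = (3768 − 1917.06) / 1050.63 = 1.76.

1.76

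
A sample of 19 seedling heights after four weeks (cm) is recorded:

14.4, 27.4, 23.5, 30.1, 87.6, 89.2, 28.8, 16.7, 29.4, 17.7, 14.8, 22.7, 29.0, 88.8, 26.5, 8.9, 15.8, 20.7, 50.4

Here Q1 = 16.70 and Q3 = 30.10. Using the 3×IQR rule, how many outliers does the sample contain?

IQR = 13.40; fences at 16.70 − 40.20 = -23.50 and 30.10 + 40.20 = 70.30.
Outside the cutoffs: 87.6, 88.8, 89.2.

3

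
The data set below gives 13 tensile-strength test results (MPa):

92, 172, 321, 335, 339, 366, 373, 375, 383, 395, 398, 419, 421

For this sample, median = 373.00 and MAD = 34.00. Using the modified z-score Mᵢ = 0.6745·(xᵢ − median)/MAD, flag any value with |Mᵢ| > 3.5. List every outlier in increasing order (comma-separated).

92, 172

|Mᵢ| > 3.5 ⇔ |xᵢ − 373.00| > 3.5·34.00/0.6745 = 176.43.
So outliers lie outside [196.57, 549.43].
92: M = -5.57 → outlier.
172: M = -3.99 → outlier.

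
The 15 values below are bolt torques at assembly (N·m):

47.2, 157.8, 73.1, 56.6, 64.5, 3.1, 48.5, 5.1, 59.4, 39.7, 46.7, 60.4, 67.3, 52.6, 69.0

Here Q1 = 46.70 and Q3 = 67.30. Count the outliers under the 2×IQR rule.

3

IQR = 20.60; fences at 46.70 − 41.20 = 5.50 and 67.30 + 41.20 = 108.50.
Outside the cutoffs: 3.1, 5.1, 157.8.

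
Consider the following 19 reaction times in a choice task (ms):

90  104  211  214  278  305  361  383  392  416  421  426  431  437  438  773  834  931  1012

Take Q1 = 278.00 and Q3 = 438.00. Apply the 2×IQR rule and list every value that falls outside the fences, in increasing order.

IQR = Q3 − Q1 = 438.00 − 278.00 = 160.00.
Lower fence = Q1 − 2·IQR = 278.00 − 320.00 = -42.00.
Upper fence = Q3 + 2·IQR = 438.00 + 320.00 = 758.00.
773 > 758.00 → outlier.
834 > 758.00 → outlier.
931 > 758.00 → outlier.
1012 > 758.00 → outlier.
All remaining values lie within [-42.00, 758.00].

773, 834, 931, 1012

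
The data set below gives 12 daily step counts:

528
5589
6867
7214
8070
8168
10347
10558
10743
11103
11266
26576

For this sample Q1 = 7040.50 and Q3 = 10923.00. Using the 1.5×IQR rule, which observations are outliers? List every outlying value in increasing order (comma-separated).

IQR = Q3 − Q1 = 10923.00 − 7040.50 = 3882.50.
Lower fence = Q1 − 1.5·IQR = 7040.50 − 5823.75 = 1216.75.
Upper fence = Q3 + 1.5·IQR = 10923.00 + 5823.75 = 16746.75.
528 < 1216.75 → outlier.
26576 > 16746.75 → outlier.
All remaining values lie within [1216.75, 16746.75].

528, 26576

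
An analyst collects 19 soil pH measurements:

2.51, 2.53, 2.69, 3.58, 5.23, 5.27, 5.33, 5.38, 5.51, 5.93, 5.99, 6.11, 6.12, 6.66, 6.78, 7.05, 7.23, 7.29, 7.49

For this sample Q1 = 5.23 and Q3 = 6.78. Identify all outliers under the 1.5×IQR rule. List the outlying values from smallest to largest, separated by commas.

2.51, 2.53, 2.69

IQR = Q3 − Q1 = 6.78 − 5.23 = 1.55.
Lower fence = Q1 − 1.5·IQR = 5.23 − 2.325 = 2.905.
Upper fence = Q3 + 1.5·IQR = 6.78 + 2.325 = 9.105.
2.51 < 2.905 → outlier.
2.53 < 2.905 → outlier.
2.69 < 2.905 → outlier.
All remaining values lie within [2.905, 9.105].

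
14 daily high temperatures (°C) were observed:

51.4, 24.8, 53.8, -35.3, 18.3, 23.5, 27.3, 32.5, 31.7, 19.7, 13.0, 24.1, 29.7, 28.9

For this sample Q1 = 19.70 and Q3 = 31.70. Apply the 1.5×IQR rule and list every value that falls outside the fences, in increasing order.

IQR = Q3 − Q1 = 31.70 − 19.70 = 12.00.
Lower fence = Q1 − 1.5·IQR = 19.70 − 18.00 = 1.70.
Upper fence = Q3 + 1.5·IQR = 31.70 + 18.00 = 49.70.
-35.3 < 1.70 → outlier.
51.4 > 49.70 → outlier.
53.8 > 49.70 → outlier.
All remaining values lie within [1.70, 49.70].

-35.3, 51.4, 53.8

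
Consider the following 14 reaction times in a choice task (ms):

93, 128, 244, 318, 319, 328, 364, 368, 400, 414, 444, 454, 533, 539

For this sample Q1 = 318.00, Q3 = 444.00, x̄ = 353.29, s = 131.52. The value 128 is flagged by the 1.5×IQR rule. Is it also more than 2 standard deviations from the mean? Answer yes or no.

no

z = (128 − 353.29) / 131.52 = -1.71.
|z| = 1.71 ≤ 2.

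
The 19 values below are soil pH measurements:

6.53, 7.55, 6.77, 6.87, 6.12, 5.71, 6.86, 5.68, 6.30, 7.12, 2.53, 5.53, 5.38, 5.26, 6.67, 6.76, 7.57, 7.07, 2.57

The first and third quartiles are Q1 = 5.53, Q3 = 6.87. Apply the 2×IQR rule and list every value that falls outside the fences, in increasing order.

IQR = Q3 − Q1 = 6.87 − 5.53 = 1.34.
Lower fence = Q1 − 2·IQR = 5.53 − 2.68 = 2.85.
Upper fence = Q3 + 2·IQR = 6.87 + 2.68 = 9.55.
2.53 < 2.85 → outlier.
2.57 < 2.85 → outlier.
All remaining values lie within [2.85, 9.55].

2.53, 2.57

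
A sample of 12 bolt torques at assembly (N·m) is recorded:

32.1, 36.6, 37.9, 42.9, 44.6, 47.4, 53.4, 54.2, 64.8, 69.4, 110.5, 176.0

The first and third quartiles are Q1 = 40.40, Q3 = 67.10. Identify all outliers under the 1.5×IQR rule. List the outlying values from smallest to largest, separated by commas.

110.5, 176.0

IQR = Q3 − Q1 = 67.10 − 40.40 = 26.70.
Lower fence = Q1 − 1.5·IQR = 40.40 − 40.05 = 0.35.
Upper fence = Q3 + 1.5·IQR = 67.10 + 40.05 = 107.15.
110.5 > 107.15 → outlier.
176.0 > 107.15 → outlier.
All remaining values lie within [0.35, 107.15].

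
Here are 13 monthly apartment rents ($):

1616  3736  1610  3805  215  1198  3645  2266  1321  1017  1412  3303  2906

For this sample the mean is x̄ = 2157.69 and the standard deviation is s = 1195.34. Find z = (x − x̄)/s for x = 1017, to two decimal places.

-0.95

z = (1017 − 2157.69) / 1195.34 = -0.95.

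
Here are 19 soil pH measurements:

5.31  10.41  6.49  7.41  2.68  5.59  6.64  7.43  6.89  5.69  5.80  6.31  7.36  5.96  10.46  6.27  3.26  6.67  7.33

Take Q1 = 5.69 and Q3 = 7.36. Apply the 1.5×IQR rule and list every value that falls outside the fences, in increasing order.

IQR = Q3 − Q1 = 7.36 − 5.69 = 1.67.
Lower fence = Q1 − 1.5·IQR = 5.69 − 2.505 = 3.185.
Upper fence = Q3 + 1.5·IQR = 7.36 + 2.505 = 9.865.
2.68 < 3.185 → outlier.
10.41 > 9.865 → outlier.
10.46 > 9.865 → outlier.
All remaining values lie within [3.185, 9.865].

2.68, 10.41, 10.46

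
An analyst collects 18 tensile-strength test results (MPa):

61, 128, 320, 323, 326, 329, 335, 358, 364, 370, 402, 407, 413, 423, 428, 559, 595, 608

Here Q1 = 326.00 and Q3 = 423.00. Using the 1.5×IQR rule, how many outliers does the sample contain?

4

IQR = 97.00; fences at 326.00 − 145.50 = 180.50 and 423.00 + 145.50 = 568.50.
Outside the cutoffs: 61, 128, 595, 608.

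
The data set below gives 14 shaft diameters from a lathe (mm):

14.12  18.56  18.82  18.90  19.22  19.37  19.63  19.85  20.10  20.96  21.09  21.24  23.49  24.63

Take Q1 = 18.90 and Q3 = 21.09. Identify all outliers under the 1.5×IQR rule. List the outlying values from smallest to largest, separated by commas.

IQR = Q3 − Q1 = 21.09 − 18.90 = 2.19.
Lower fence = Q1 − 1.5·IQR = 18.90 − 3.285 = 15.615.
Upper fence = Q3 + 1.5·IQR = 21.09 + 3.285 = 24.375.
14.12 < 15.615 → outlier.
24.63 > 24.375 → outlier.
All remaining values lie within [15.615, 24.375].

14.12, 24.63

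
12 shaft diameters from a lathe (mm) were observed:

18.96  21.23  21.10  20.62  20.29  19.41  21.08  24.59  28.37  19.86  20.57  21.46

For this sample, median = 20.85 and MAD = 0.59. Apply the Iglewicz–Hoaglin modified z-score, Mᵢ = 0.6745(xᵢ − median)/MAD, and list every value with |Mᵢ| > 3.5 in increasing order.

|Mᵢ| > 3.5 ⇔ |xᵢ − 20.85| > 3.5·0.59/0.6745 = 3.06.
So outliers lie outside [17.79, 23.91].
24.59: M = 4.28 → outlier.
28.37: M = 8.60 → outlier.

24.59, 28.37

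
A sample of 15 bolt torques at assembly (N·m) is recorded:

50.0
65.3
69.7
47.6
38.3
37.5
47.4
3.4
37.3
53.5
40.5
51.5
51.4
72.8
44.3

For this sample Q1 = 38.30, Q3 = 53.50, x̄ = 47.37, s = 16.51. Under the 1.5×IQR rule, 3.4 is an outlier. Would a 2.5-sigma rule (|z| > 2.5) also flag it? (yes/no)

yes

z = (3.4 − 47.37) / 16.51 = -2.66.
|z| = 2.66 > 2.5.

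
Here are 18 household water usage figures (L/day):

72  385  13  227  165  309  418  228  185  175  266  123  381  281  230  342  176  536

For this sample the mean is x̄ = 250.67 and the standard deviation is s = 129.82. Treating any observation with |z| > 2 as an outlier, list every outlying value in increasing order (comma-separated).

536

Cutoffs at x̄ ± 2s: 250.67 ± 2·129.82 = [-8.97, 510.31].
536: z = 2.20, |z| > 2 → outlier.
Every other value lies within [-8.97, 510.31].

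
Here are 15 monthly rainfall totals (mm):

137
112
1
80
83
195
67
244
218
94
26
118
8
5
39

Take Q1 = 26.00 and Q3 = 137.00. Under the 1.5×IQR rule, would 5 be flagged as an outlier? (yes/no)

no

IQR = Q3 − Q1 = 137.00 − 26.00 = 111.00.
Lower fence = Q1 − 1.5·IQR = 26.00 − 166.50 = -140.50.
Upper fence = Q3 + 1.5·IQR = 137.00 + 166.50 = 303.50.
5 lies within [-140.50, 303.50].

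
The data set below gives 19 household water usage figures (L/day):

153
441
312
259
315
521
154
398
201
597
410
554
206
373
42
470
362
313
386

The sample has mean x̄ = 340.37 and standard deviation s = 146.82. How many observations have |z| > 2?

Cutoffs: x̄ ± 2s = [46.73, 634.01].
Outside the cutoffs: 42.

1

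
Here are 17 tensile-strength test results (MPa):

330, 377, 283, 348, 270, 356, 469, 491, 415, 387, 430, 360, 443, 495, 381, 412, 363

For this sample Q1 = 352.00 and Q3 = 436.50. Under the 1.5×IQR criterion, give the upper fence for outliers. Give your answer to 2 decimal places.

563.25

IQR = Q3 − Q1 = 436.50 − 352.00 = 84.50.
Lower fence = Q1 − 1.5·IQR = 352.00 − 126.75 = 225.25.
Upper fence = Q3 + 1.5·IQR = 436.50 + 126.75 = 563.25.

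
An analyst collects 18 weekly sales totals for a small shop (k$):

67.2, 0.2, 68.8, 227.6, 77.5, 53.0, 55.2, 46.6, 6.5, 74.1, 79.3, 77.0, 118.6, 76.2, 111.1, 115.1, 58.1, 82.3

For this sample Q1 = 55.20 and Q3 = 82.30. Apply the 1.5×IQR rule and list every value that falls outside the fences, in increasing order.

IQR = Q3 − Q1 = 82.30 − 55.20 = 27.10.
Lower fence = Q1 − 1.5·IQR = 55.20 − 40.65 = 14.55.
Upper fence = Q3 + 1.5·IQR = 82.30 + 40.65 = 122.95.
0.2 < 14.55 → outlier.
6.5 < 14.55 → outlier.
227.6 > 122.95 → outlier.
All remaining values lie within [14.55, 122.95].

0.2, 6.5, 227.6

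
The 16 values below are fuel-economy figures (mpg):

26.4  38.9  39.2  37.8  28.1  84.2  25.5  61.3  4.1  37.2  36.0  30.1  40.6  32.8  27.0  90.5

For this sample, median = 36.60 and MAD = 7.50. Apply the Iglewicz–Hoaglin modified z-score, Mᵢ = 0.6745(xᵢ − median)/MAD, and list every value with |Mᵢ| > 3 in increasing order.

|Mᵢ| > 3 ⇔ |xᵢ − 36.60| > 3·7.50/0.6745 = 33.36.
So outliers lie outside [3.24, 69.96].
84.2: M = 4.28 → outlier.
90.5: M = 4.85 → outlier.

84.2, 90.5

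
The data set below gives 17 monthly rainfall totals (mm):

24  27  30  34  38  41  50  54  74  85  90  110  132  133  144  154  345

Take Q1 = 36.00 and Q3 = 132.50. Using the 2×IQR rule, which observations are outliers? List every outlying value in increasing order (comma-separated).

345

IQR = Q3 − Q1 = 132.50 − 36.00 = 96.50.
Lower fence = Q1 − 2·IQR = 36.00 − 193.00 = -157.00.
Upper fence = Q3 + 2·IQR = 132.50 + 193.00 = 325.50.
345 > 325.50 → outlier.
All remaining values lie within [-157.00, 325.50].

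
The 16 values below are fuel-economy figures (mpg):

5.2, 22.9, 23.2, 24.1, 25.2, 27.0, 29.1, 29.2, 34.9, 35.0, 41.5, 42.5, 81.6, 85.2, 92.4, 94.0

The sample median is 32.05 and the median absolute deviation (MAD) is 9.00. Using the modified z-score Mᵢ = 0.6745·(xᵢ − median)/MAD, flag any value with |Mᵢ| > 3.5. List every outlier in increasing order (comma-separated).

81.6, 85.2, 92.4, 94.0

|Mᵢ| > 3.5 ⇔ |xᵢ − 32.05| > 3.5·9.00/0.6745 = 46.70.
So outliers lie outside [-14.65, 78.75].
81.6: M = 3.71 → outlier.
85.2: M = 3.98 → outlier.
92.4: M = 4.52 → outlier.
94.0: M = 4.64 → outlier.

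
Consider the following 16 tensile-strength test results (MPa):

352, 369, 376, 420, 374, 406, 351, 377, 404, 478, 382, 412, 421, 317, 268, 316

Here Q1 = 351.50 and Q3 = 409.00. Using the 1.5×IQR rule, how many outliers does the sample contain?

0

IQR = 57.50; fences at 351.50 − 86.25 = 265.25 and 409.00 + 86.25 = 495.25.
Every value lies within the cutoffs.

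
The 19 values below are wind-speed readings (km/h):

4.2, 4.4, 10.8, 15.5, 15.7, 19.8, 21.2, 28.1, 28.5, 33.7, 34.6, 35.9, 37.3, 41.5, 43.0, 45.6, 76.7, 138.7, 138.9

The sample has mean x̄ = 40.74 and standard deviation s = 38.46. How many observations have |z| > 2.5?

Cutoffs: x̄ ± 2.5s = [-55.41, 136.89].
Outside the cutoffs: 138.7, 138.9.

2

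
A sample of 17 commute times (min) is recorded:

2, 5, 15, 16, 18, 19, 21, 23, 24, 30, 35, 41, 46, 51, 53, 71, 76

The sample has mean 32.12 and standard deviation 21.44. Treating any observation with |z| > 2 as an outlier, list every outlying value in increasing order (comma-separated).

Cutoffs at x̄ ± 2s: 32.12 ± 2·21.44 = [-10.76, 75.00].
76: z = 2.05, |z| > 2 → outlier.
Every other value lies within [-10.76, 75.00].

76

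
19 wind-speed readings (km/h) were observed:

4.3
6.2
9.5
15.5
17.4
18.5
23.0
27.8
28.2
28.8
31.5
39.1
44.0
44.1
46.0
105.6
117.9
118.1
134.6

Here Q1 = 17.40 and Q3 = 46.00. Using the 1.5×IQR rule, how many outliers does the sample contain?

4

IQR = 28.60; fences at 17.40 − 42.90 = -25.50 and 46.00 + 42.90 = 88.90.
Outside the cutoffs: 105.6, 117.9, 118.1, 134.6.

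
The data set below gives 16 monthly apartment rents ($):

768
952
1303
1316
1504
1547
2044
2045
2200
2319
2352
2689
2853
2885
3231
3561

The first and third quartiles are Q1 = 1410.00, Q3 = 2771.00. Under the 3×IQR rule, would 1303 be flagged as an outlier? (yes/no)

no

IQR = Q3 − Q1 = 2771.00 − 1410.00 = 1361.00.
Lower fence = Q1 − 3·IQR = 1410.00 − 4083.00 = -2673.00.
Upper fence = Q3 + 3·IQR = 2771.00 + 4083.00 = 6854.00.
1303 lies within [-2673.00, 6854.00].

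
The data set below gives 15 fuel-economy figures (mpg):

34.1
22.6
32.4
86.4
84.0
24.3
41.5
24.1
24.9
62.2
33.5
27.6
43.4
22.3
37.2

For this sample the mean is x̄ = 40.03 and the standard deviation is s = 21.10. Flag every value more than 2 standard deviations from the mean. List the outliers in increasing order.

84.0, 86.4

Cutoffs at x̄ ± 2s: 40.03 ± 2·21.10 = [-2.17, 82.23].
84.0: z = 2.08, |z| > 2 → outlier.
86.4: z = 2.20, |z| > 2 → outlier.
Every other value lies within [-2.17, 82.23].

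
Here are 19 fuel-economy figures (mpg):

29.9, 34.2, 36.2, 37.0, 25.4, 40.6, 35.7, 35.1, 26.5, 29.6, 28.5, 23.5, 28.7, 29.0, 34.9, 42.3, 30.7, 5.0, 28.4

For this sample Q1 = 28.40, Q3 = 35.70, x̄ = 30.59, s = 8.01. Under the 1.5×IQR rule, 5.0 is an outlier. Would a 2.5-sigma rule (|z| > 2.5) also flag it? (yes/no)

z = (5.0 − 30.59) / 8.01 = -3.19.
|z| = 3.19 > 2.5.

yes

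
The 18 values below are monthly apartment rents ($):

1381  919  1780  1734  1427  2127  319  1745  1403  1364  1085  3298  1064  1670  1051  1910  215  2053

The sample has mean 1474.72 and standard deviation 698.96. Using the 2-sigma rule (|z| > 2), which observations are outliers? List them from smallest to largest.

Cutoffs at x̄ ± 2s: 1474.72 ± 2·698.96 = [76.80, 2872.64].
3298: z = 2.61, |z| > 2 → outlier.
Every other value lies within [76.80, 2872.64].

3298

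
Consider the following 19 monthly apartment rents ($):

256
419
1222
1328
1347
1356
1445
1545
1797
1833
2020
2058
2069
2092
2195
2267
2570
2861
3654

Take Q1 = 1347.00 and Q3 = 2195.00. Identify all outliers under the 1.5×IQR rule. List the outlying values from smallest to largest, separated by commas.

IQR = Q3 − Q1 = 2195.00 − 1347.00 = 848.00.
Lower fence = Q1 − 1.5·IQR = 1347.00 − 1272.00 = 75.00.
Upper fence = Q3 + 1.5·IQR = 2195.00 + 1272.00 = 3467.00.
3654 > 3467.00 → outlier.
All remaining values lie within [75.00, 3467.00].

3654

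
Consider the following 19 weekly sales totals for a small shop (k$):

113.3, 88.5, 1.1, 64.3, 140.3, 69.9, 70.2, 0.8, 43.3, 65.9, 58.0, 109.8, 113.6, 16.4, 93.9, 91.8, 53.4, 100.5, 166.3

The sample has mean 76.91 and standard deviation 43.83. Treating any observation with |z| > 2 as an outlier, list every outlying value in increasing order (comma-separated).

Cutoffs at x̄ ± 2s: 76.91 ± 2·43.83 = [-10.75, 164.57].
166.3: z = 2.04, |z| > 2 → outlier.
Every other value lies within [-10.75, 164.57].

166.3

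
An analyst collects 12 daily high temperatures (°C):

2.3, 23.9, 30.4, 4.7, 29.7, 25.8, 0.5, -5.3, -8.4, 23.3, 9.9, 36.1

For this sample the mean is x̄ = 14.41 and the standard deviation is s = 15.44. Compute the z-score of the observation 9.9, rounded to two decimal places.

z = (9.9 − 14.41) / 15.44 = -0.29.

-0.29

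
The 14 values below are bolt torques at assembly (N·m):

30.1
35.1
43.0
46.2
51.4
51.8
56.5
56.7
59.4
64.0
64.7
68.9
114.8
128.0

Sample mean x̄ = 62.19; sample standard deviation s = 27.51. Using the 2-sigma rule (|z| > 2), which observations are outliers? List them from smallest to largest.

Cutoffs at x̄ ± 2s: 62.19 ± 2·27.51 = [7.17, 117.21].
128.0: z = 2.39, |z| > 2 → outlier.
Every other value lies within [7.17, 117.21].

128.0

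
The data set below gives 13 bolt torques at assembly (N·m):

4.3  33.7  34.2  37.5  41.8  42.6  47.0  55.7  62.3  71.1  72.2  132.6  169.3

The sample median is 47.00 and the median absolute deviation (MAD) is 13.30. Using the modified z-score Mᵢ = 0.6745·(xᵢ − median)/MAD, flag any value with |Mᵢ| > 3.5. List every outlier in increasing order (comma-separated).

|Mᵢ| > 3.5 ⇔ |xᵢ − 47.00| > 3.5·13.30/0.6745 = 69.01.
So outliers lie outside [-22.01, 116.01].
132.6: M = 4.34 → outlier.
169.3: M = 6.20 → outlier.

132.6, 169.3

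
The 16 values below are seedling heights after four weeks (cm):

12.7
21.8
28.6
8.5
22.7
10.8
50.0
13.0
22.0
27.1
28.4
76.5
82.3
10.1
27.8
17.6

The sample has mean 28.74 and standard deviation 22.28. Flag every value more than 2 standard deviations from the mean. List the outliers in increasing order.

76.5, 82.3

Cutoffs at x̄ ± 2s: 28.74 ± 2·22.28 = [-15.82, 73.30].
76.5: z = 2.14, |z| > 2 → outlier.
82.3: z = 2.40, |z| > 2 → outlier.
Every other value lies within [-15.82, 73.30].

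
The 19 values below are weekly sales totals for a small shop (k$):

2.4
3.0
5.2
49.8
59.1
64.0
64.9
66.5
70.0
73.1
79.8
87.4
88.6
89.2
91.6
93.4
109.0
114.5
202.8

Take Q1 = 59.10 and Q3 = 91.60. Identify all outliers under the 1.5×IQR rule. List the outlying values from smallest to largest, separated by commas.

2.4, 3.0, 5.2, 202.8

IQR = Q3 − Q1 = 91.60 − 59.10 = 32.50.
Lower fence = Q1 − 1.5·IQR = 59.10 − 48.75 = 10.35.
Upper fence = Q3 + 1.5·IQR = 91.60 + 48.75 = 140.35.
2.4 < 10.35 → outlier.
3.0 < 10.35 → outlier.
5.2 < 10.35 → outlier.
202.8 > 140.35 → outlier.
All remaining values lie within [10.35, 140.35].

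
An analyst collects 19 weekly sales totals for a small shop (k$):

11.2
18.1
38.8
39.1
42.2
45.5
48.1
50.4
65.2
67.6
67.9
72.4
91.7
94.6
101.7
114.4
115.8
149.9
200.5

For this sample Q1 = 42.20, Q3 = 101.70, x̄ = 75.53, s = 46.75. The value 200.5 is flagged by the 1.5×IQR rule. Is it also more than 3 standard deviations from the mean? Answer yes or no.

z = (200.5 − 75.53) / 46.75 = 2.67.
|z| = 2.67 ≤ 3.

no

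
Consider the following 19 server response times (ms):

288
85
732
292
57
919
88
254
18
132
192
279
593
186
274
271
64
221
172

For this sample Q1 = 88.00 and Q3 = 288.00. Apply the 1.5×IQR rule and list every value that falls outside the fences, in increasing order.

IQR = Q3 − Q1 = 288.00 − 88.00 = 200.00.
Lower fence = Q1 − 1.5·IQR = 88.00 − 300.00 = -212.00.
Upper fence = Q3 + 1.5·IQR = 288.00 + 300.00 = 588.00.
593 > 588.00 → outlier.
732 > 588.00 → outlier.
919 > 588.00 → outlier.
All remaining values lie within [-212.00, 588.00].

593, 732, 919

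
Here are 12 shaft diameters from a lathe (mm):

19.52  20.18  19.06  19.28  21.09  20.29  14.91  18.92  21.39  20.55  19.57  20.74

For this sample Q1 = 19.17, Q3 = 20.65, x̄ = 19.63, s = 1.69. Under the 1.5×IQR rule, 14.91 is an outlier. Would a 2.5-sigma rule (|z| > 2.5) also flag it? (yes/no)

z = (14.91 − 19.63) / 1.69 = -2.79.
|z| = 2.79 > 2.5.

yes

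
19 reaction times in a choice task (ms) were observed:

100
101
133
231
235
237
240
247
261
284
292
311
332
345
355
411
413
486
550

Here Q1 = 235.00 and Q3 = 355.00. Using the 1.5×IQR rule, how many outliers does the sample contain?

1

IQR = 120.00; fences at 235.00 − 180.00 = 55.00 and 355.00 + 180.00 = 535.00.
Outside the cutoffs: 550.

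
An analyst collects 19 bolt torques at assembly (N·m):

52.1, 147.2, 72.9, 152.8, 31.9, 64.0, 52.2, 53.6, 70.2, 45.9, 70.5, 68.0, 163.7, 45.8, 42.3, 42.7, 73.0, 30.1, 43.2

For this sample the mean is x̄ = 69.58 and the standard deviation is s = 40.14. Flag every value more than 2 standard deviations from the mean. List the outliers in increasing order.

Cutoffs at x̄ ± 2s: 69.58 ± 2·40.14 = [-10.70, 149.86].
152.8: z = 2.07, |z| > 2 → outlier.
163.7: z = 2.34, |z| > 2 → outlier.
Every other value lies within [-10.70, 149.86].

152.8, 163.7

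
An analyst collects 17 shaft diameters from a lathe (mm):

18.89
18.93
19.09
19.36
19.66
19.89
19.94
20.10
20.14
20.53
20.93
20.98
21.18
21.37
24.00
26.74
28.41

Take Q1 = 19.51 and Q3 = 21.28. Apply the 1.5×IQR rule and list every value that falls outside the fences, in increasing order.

24.00, 26.74, 28.41

IQR = Q3 − Q1 = 21.28 − 19.51 = 1.77.
Lower fence = Q1 − 1.5·IQR = 19.51 − 2.655 = 16.855.
Upper fence = Q3 + 1.5·IQR = 21.28 + 2.655 = 23.935.
24.00 > 23.935 → outlier.
26.74 > 23.935 → outlier.
28.41 > 23.935 → outlier.
All remaining values lie within [16.855, 23.935].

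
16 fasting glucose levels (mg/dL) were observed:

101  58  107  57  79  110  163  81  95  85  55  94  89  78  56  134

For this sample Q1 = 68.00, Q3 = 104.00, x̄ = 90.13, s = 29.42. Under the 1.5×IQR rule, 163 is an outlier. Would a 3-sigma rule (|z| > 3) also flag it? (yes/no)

z = (163 − 90.13) / 29.42 = 2.48.
|z| = 2.48 ≤ 3.

no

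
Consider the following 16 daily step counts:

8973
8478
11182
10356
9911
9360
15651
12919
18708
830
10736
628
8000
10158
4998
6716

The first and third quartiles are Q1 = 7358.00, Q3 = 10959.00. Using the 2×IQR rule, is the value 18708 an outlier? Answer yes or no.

yes

IQR = Q3 − Q1 = 10959.00 − 7358.00 = 3601.00.
Lower fence = Q1 − 2·IQR = 7358.00 − 7202.00 = 156.00.
Upper fence = Q3 + 2·IQR = 10959.00 + 7202.00 = 18161.00.
18708 lies above the upper fence.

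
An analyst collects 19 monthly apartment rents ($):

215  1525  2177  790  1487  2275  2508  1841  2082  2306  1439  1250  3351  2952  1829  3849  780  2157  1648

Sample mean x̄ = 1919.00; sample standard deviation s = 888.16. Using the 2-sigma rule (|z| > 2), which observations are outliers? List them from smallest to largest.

3849

Cutoffs at x̄ ± 2s: 1919.00 ± 2·888.16 = [142.68, 3695.32].
3849: z = 2.17, |z| > 2 → outlier.
Every other value lies within [142.68, 3695.32].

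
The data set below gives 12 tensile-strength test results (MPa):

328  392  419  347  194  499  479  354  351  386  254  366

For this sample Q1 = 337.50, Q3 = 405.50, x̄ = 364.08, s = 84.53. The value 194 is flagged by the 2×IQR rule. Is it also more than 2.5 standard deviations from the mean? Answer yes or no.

z = (194 − 364.08) / 84.53 = -2.01.
|z| = 2.01 ≤ 2.5.

no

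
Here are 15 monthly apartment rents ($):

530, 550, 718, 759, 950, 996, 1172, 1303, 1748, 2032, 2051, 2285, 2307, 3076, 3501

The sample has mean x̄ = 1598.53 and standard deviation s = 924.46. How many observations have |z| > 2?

1

Cutoffs: x̄ ± 2s = [-250.39, 3447.45].
Outside the cutoffs: 3501.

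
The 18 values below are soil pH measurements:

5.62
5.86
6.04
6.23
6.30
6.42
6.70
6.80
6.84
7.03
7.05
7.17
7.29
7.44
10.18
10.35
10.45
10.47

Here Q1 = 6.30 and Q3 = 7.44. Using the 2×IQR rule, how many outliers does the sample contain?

4

IQR = 1.14; fences at 6.30 − 2.28 = 4.02 and 7.44 + 2.28 = 9.72.
Outside the cutoffs: 10.18, 10.35, 10.45, 10.47.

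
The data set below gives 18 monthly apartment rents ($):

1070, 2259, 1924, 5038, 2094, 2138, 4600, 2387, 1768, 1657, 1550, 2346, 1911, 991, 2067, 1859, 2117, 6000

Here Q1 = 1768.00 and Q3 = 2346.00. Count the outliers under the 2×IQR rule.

3

IQR = 578.00; fences at 1768.00 − 1156.00 = 612.00 and 2346.00 + 1156.00 = 3502.00.
Outside the cutoffs: 4600, 5038, 6000.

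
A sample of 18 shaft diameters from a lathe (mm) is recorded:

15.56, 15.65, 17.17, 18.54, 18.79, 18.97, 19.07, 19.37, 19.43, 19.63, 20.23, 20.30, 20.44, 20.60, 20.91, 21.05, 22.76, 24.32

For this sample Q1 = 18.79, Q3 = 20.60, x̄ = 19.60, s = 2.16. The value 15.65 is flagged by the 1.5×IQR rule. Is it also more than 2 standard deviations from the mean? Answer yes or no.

z = (15.65 − 19.60) / 2.16 = -1.83.
|z| = 1.83 ≤ 2.

no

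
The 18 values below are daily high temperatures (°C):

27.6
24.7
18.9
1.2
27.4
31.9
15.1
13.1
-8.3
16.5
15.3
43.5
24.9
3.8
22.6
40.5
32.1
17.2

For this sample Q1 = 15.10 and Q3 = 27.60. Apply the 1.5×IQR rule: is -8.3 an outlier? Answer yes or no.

yes

IQR = Q3 − Q1 = 27.60 − 15.10 = 12.50.
Lower fence = Q1 − 1.5·IQR = 15.10 − 18.75 = -3.65.
Upper fence = Q3 + 1.5·IQR = 27.60 + 18.75 = 46.35.
-8.3 lies below the lower fence.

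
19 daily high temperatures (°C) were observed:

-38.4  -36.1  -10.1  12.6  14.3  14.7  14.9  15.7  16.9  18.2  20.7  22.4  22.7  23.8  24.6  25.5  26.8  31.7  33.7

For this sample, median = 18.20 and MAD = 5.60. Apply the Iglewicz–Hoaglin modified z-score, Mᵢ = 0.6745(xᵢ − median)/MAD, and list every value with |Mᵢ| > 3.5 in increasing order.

-38.4, -36.1

|Mᵢ| > 3.5 ⇔ |xᵢ − 18.20| > 3.5·5.60/0.6745 = 29.06.
So outliers lie outside [-10.86, 47.26].
-38.4: M = -6.82 → outlier.
-36.1: M = -6.54 → outlier.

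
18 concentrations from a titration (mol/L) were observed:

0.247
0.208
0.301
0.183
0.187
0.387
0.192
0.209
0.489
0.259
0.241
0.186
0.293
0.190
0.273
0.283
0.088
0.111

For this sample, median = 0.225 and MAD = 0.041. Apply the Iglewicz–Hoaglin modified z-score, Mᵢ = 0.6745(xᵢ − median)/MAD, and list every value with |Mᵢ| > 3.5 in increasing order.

|Mᵢ| > 3.5 ⇔ |xᵢ − 0.225| > 3.5·0.041/0.6745 = 0.213.
So outliers lie outside [0.012, 0.438].
0.489: M = 4.34 → outlier.

0.489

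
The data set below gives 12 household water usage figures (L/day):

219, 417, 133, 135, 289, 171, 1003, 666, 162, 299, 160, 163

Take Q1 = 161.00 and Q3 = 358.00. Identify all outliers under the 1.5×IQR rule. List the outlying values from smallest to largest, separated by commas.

IQR = Q3 − Q1 = 358.00 − 161.00 = 197.00.
Lower fence = Q1 − 1.5·IQR = 161.00 − 295.50 = -134.50.
Upper fence = Q3 + 1.5·IQR = 358.00 + 295.50 = 653.50.
666 > 653.50 → outlier.
1003 > 653.50 → outlier.
All remaining values lie within [-134.50, 653.50].

666, 1003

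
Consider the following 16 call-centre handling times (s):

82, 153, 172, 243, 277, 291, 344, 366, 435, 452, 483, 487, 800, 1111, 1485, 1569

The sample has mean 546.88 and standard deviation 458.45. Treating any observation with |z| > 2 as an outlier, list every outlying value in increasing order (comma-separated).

1485, 1569

Cutoffs at x̄ ± 2s: 546.88 ± 2·458.45 = [-370.02, 1463.78].
1485: z = 2.05, |z| > 2 → outlier.
1569: z = 2.23, |z| > 2 → outlier.
Every other value lies within [-370.02, 1463.78].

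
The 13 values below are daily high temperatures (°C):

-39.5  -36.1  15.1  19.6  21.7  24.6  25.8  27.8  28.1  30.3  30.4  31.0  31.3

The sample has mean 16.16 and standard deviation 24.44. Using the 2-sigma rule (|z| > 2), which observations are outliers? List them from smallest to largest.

Cutoffs at x̄ ± 2s: 16.16 ± 2·24.44 = [-32.72, 65.04].
-39.5: z = -2.28, |z| > 2 → outlier.
-36.1: z = -2.14, |z| > 2 → outlier.
Every other value lies within [-32.72, 65.04].

-39.5, -36.1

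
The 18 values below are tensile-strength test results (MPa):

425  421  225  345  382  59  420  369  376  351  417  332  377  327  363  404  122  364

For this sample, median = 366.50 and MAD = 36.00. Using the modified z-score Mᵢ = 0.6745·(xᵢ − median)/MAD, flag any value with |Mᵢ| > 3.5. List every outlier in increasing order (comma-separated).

|Mᵢ| > 3.5 ⇔ |xᵢ − 366.50| > 3.5·36.00/0.6745 = 186.81.
So outliers lie outside [179.69, 553.31].
59: M = -5.76 → outlier.
122: M = -4.58 → outlier.

59, 122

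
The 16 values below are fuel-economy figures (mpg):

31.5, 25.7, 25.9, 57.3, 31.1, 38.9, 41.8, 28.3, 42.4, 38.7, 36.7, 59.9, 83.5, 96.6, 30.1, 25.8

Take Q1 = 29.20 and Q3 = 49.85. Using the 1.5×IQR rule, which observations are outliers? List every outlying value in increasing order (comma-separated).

83.5, 96.6

IQR = Q3 − Q1 = 49.85 − 29.20 = 20.65.
Lower fence = Q1 − 1.5·IQR = 29.20 − 30.975 = -1.775.
Upper fence = Q3 + 1.5·IQR = 49.85 + 30.975 = 80.825.
83.5 > 80.825 → outlier.
96.6 > 80.825 → outlier.
All remaining values lie within [-1.775, 80.825].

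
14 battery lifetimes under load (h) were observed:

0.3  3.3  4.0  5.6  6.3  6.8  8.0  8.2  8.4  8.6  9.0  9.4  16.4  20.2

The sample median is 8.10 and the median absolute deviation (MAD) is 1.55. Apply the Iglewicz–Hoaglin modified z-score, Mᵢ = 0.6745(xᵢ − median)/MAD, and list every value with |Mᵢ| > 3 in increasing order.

|Mᵢ| > 3 ⇔ |xᵢ − 8.10| > 3·1.55/0.6745 = 6.89.
So outliers lie outside [1.21, 14.99].
0.3: M = -3.39 → outlier.
16.4: M = 3.61 → outlier.
20.2: M = 5.27 → outlier.

0.3, 16.4, 20.2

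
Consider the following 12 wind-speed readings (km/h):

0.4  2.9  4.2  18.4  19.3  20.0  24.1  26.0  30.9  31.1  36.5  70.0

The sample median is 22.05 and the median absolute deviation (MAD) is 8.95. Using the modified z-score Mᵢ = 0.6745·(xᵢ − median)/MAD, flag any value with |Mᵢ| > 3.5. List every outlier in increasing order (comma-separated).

70.0

|Mᵢ| > 3.5 ⇔ |xᵢ − 22.05| > 3.5·8.95/0.6745 = 46.44.
So outliers lie outside [-24.39, 68.49].
70.0: M = 3.61 → outlier.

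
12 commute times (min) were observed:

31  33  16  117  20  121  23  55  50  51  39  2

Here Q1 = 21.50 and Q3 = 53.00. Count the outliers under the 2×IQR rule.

IQR = 31.50; fences at 21.50 − 63.00 = -41.50 and 53.00 + 63.00 = 116.00.
Outside the cutoffs: 117, 121.

2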